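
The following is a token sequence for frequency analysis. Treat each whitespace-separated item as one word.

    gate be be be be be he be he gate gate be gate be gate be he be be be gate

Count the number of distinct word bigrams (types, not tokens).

7

21 tokens → 20 bigram windows in total.
Repeated bigrams (each contributes count−1 duplicates):
  be be: 6
  gate be: 4
  be gate: 3
  be he: 3
  he be: 2
13 duplicate windows → 20 − 13 = 7 distinct.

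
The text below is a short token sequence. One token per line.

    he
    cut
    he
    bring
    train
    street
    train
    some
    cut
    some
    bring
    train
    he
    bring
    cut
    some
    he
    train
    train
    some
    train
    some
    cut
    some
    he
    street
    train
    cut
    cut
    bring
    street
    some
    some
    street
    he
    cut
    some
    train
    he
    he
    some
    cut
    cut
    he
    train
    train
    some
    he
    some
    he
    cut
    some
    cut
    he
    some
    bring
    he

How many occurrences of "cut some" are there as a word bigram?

5

Scanning the 56 overlapping bigram windows for "cut some":
  position 9–10: cut some
  position 15–16: cut some
  position 23–24: cut some
  position 36–37: cut some
  position 51–52: cut some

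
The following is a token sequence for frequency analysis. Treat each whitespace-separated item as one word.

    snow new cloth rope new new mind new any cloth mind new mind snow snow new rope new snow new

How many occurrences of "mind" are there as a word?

3

Scanning the 20 tokens for "mind":
  position 7: mind
  position 11: mind
  position 13: mind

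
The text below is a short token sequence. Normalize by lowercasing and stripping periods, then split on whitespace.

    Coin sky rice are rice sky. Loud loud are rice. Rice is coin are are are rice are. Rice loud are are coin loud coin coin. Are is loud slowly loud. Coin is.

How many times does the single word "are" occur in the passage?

Scanning the 33 tokens for "are":
  position 4: are
  position 9: are
  position 14: are
  position 15: are
  position 16: are
  position 18: are
  position 21: are
  position 22: are
  position 27: are

9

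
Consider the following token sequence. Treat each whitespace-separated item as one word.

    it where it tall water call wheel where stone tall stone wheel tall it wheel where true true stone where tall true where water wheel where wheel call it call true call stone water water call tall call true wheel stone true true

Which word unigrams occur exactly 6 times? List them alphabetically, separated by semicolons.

Unigram counts meeting the condition (exactly 6 times):
  call: 6
  wheel: 6
  where: 6

call; wheel; where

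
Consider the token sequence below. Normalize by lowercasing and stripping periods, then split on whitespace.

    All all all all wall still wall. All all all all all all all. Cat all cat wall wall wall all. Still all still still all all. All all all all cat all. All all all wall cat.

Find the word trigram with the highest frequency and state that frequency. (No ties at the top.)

"all all all", 13 times

Trigram frequencies (highest first):
  all all all: 13
  all all wall: 2
  all all cat: 2
  all cat all: 2
  all wall still: 1
  wall still wall: 1
  … (15 more, each ≤ 1)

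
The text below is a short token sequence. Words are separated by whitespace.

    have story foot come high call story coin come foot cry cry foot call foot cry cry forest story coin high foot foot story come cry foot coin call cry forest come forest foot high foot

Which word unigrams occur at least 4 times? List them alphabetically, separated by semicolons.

come; cry; foot; story

Unigram counts meeting the condition (at least 4 times):
  come: 4
  cry: 6
  foot: 9
  story: 4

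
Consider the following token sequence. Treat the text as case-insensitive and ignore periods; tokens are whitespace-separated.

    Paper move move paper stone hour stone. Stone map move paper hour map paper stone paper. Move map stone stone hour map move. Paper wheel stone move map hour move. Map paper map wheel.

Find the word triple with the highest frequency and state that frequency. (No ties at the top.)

Trigram frequencies (highest first):
  map move paper: 2
  paper move move: 1
  move move paper: 1
  move paper stone: 1
  paper stone hour: 1
  stone hour stone: 1
  … (25 more, each ≤ 1)

"map move paper", 2 times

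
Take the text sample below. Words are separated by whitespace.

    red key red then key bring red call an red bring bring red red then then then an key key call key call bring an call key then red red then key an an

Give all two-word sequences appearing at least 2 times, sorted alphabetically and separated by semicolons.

Bigram counts meeting the condition (at least 2 times):
  bring red: 2
  call key: 2
  key call: 2
  red red: 2
  red then: 3
  then key: 2
  then then: 2

bring red; call key; key call; red red; red then; then key; then then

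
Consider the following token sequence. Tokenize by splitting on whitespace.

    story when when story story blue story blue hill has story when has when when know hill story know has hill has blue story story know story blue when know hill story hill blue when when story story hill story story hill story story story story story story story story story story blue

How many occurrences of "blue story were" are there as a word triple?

0

Scanning the 51 overlapping trigram windows for "blue story were":
  (none found)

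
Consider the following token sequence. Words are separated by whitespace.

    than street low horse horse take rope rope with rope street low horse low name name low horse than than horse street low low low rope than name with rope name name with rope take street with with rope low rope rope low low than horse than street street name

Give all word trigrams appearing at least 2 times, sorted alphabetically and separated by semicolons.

Trigram counts meeting the condition (at least 2 times):
  name with rope: 2
  street low horse: 2

name with rope; street low horse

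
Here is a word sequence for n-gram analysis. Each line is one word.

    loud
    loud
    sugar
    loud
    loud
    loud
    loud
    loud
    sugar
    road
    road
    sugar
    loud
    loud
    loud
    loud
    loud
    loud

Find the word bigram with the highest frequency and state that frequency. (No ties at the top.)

Bigram frequencies (highest first):
  loud loud: 10
  loud sugar: 2
  sugar loud: 2
  sugar road: 1
  road road: 1
  road sugar: 1

"loud loud", 10 times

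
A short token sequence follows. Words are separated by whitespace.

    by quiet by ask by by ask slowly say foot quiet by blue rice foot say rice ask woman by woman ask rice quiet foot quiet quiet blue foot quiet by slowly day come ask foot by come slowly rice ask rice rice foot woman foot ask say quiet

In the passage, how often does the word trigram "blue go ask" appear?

Scanning the 47 overlapping trigram windows for "blue go ask":
  (none found)

0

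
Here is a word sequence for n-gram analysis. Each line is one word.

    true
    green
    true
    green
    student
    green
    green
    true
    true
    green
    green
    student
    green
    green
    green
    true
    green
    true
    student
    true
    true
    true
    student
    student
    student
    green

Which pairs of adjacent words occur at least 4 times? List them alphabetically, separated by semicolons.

green green; green true; true green

Bigram counts meeting the condition (at least 4 times):
  green green: 4
  green true: 4
  true green: 4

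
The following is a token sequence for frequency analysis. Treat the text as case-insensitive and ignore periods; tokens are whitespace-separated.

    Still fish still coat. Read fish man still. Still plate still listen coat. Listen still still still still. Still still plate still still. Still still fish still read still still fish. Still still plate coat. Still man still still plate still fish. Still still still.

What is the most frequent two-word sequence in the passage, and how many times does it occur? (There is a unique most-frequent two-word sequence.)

"still still", 14 times

Bigram frequencies (highest first):
  still still: 14
  still fish: 4
  fish still: 4
  still plate: 4
  plate still: 3
  man still: 2
  … (13 more, each ≤ 1)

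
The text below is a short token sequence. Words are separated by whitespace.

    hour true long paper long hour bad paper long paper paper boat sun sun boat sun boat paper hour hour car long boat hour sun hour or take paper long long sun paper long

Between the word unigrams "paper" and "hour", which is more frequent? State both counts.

"paper": 7 occurrences
"hour": 6 occurrences

"paper" (7 vs 6)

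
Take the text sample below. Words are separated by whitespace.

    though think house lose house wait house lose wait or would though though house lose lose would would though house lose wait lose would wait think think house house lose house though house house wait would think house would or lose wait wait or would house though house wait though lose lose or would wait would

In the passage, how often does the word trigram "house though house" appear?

Scanning the 54 overlapping trigram windows for "house though house":
  position 31–33: house though house
  position 46–48: house though house

2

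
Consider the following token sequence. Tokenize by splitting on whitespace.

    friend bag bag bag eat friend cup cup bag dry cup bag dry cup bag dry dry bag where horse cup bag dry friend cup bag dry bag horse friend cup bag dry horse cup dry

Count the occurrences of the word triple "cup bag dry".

6

Scanning the 34 overlapping trigram windows for "cup bag dry":
  position 8–10: cup bag dry
  position 11–13: cup bag dry
  position 14–16: cup bag dry
  position 21–23: cup bag dry
  position 25–27: cup bag dry
  position 31–33: cup bag dry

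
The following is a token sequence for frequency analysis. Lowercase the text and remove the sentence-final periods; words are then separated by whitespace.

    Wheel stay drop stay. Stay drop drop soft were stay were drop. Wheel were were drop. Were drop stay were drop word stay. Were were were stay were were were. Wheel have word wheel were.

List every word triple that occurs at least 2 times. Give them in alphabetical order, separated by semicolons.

Trigram counts meeting the condition (at least 2 times):
  stay were drop: 2
  stay were were: 2
  were stay were: 2
  were were were: 2

stay were drop; stay were were; were stay were; were were were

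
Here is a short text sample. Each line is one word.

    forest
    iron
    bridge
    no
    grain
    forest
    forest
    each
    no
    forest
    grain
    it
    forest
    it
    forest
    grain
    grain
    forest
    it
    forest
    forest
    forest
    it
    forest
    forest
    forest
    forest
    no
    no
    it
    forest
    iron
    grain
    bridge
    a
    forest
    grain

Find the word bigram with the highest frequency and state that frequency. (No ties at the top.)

Bigram frequencies (highest first):
  forest forest: 6
  it forest: 5
  forest grain: 3
  forest it: 3
  forest iron: 2
  grain forest: 2
  … (15 more, each ≤ 1)

"forest forest", 6 times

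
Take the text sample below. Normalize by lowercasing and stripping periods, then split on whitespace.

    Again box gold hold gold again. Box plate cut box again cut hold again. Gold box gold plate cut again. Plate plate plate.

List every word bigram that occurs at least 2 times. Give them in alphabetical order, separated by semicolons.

again box; box gold; plate cut; plate plate

Bigram counts meeting the condition (at least 2 times):
  again box: 2
  box gold: 2
  plate cut: 2
  plate plate: 2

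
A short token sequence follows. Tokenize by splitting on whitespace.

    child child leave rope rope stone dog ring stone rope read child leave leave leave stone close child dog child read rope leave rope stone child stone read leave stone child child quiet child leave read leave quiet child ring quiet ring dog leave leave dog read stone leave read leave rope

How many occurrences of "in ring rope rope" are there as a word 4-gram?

0

Scanning the 49 overlapping 4-gram windows for "in ring rope rope":
  (none found)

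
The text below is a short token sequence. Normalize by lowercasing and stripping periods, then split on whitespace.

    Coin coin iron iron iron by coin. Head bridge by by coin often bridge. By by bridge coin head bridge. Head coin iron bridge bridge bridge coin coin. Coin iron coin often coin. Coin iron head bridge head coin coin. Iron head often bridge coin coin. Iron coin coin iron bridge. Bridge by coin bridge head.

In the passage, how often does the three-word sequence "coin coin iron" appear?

6

Scanning the 54 overlapping trigram windows for "coin coin iron":
  position 1–3: coin coin iron
  position 28–30: coin coin iron
  position 33–35: coin coin iron
  position 39–41: coin coin iron
  position 45–47: coin coin iron
  position 48–50: coin coin iron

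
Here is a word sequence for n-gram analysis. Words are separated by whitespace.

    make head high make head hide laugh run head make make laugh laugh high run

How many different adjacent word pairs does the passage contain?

15 tokens → 14 bigram windows in total.
Repeated bigrams (each contributes count−1 duplicates):
  make head: 2
1 duplicate windows → 14 − 1 = 13 distinct.

13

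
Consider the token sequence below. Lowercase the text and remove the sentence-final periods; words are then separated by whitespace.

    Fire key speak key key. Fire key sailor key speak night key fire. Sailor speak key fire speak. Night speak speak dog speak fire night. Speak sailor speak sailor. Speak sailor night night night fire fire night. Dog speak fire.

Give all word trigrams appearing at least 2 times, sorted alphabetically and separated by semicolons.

Trigram counts meeting the condition (at least 2 times):
  dog speak fire: 2
  sailor speak sailor: 2
  speak sailor speak: 2

dog speak fire; sailor speak sailor; speak sailor speak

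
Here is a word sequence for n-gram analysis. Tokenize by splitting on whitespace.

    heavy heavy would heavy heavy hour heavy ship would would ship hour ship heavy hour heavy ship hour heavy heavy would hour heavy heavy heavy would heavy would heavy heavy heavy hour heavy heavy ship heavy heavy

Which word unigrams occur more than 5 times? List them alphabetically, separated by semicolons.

Unigram counts meeting the condition (more than 5 times):
  heavy: 20
  hour: 6
  would: 6

heavy; hour; would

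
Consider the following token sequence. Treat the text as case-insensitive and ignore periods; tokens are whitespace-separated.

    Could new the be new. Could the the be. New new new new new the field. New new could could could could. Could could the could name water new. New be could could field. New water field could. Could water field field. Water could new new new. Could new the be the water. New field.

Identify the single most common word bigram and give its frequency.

Bigram frequencies (highest first):
  new new: 8
  could could: 7
  could new: 3
  new the: 3
  the be: 3
  new could: 3
  … (22 more, each ≤ 2)

"new new", 8 times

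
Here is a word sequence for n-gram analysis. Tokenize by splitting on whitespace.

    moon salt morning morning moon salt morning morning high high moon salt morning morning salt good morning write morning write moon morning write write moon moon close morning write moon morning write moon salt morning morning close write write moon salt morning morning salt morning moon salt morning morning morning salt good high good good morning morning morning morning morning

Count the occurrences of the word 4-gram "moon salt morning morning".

Scanning the 57 overlapping 4-gram windows for "moon salt morning morning":
  position 1–4: moon salt morning morning
  position 5–8: moon salt morning morning
  position 11–14: moon salt morning morning
  position 33–36: moon salt morning morning
  position 40–43: moon salt morning morning
  position 46–49: moon salt morning morning

6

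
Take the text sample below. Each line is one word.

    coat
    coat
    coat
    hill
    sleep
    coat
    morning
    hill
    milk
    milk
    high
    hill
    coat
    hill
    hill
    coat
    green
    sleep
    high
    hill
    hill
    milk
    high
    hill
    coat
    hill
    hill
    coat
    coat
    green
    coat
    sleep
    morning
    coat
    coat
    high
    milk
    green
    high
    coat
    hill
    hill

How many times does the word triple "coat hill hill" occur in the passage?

Scanning the 40 overlapping trigram windows for "coat hill hill":
  position 13–15: coat hill hill
  position 25–27: coat hill hill
  position 40–42: coat hill hill

3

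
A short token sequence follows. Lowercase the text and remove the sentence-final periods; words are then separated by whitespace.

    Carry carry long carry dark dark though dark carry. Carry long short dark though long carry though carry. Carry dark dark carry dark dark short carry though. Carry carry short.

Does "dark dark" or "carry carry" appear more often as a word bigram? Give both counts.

"carry carry" (4 vs 3)

"dark dark": 3 occurrences
"carry carry": 4 occurrences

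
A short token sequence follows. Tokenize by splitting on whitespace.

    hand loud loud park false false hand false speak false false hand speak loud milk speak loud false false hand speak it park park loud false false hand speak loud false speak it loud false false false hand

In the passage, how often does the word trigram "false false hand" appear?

5

Scanning the 36 overlapping trigram windows for "false false hand":
  position 5–7: false false hand
  position 10–12: false false hand
  position 18–20: false false hand
  position 26–28: false false hand
  position 36–38: false false hand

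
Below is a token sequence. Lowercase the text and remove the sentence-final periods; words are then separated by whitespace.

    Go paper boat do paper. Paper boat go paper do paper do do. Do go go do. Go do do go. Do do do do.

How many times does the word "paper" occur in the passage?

Scanning the 25 tokens for "paper":
  position 2: paper
  position 5: paper
  position 6: paper
  position 9: paper
  position 11: paper

5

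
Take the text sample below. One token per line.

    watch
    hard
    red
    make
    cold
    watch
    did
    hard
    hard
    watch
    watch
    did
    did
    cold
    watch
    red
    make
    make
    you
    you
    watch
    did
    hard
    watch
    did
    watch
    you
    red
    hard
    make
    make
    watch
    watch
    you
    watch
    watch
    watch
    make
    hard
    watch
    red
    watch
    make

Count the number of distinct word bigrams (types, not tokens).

26

43 tokens → 42 bigram windows in total.
Repeated bigrams (each contributes count−1 duplicates):
  watch did: 4
  watch watch: 4
  hard watch: 3
  cold watch: 2
  did hard: 2
  make make: 2
  red make: 2
  watch make: 2
  … (3 more repeated)
16 duplicate windows → 42 − 16 = 26 distinct.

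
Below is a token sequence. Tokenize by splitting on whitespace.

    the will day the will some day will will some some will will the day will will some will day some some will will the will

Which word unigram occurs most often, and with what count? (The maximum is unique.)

"will", 12 times

Unigram frequencies (highest first):
  will: 12
  some: 6
  the: 4
  day: 4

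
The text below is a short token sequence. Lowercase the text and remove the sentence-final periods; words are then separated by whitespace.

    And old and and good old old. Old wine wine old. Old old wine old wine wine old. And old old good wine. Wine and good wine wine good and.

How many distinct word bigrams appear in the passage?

30 tokens → 29 bigram windows in total.
Repeated bigrams (each contributes count−1 duplicates):
  old old: 5
  wine wine: 4
  old wine: 3
  wine old: 3
  and good: 2
  and old: 2
  good wine: 2
  old and: 2
15 duplicate windows → 29 − 15 = 14 distinct.

14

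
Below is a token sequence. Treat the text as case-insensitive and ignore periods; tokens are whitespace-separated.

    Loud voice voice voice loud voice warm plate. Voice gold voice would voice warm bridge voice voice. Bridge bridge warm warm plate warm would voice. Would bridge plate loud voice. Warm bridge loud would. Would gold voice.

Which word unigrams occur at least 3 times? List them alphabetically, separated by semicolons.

Unigram counts meeting the condition (at least 3 times):
  bridge: 5
  loud: 4
  plate: 3
  voice: 12
  warm: 6
  would: 5

bridge; loud; plate; voice; warm; would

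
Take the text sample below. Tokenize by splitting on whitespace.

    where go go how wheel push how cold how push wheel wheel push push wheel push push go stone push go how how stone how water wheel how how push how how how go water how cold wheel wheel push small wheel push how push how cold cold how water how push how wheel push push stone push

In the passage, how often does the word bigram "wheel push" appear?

6

Scanning the 57 overlapping bigram windows for "wheel push":
  position 5–6: wheel push
  position 12–13: wheel push
  position 15–16: wheel push
  position 39–40: wheel push
  position 42–43: wheel push
  position 54–55: wheel push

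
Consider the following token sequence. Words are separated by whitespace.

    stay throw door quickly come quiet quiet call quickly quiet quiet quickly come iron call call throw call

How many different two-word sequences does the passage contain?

15

18 tokens → 17 bigram windows in total.
Repeated bigrams (each contributes count−1 duplicates):
  quickly come: 2
  quiet quiet: 2
2 duplicate windows → 17 − 2 = 15 distinct.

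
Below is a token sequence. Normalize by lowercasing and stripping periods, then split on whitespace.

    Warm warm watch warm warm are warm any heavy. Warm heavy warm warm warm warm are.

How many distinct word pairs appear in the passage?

9

16 tokens → 15 bigram windows in total.
Repeated bigrams (each contributes count−1 duplicates):
  warm warm: 5
  heavy warm: 2
  warm are: 2
6 duplicate windows → 15 − 6 = 9 distinct.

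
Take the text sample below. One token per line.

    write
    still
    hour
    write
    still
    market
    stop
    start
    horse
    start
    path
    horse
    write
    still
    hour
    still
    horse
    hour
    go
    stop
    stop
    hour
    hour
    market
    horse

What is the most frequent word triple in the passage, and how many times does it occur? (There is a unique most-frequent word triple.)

Trigram frequencies (highest first):
  write still hour: 2
  still hour write: 1
  hour write still: 1
  write still market: 1
  still market stop: 1
  market stop start: 1
  … (16 more, each ≤ 1)

"write still hour", 2 times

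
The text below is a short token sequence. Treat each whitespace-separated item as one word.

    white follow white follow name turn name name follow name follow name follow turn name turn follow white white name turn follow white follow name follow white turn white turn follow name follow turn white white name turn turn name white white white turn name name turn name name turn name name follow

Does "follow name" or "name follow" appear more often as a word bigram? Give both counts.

"follow name": 5 occurrences
"name follow": 6 occurrences

"name follow" (6 vs 5)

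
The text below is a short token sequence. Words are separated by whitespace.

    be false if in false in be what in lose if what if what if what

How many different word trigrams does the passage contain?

12

16 tokens → 14 trigram windows in total.
Repeated trigrams (each contributes count−1 duplicates):
  if what if: 2
  what if what: 2
2 duplicate windows → 14 − 2 = 12 distinct.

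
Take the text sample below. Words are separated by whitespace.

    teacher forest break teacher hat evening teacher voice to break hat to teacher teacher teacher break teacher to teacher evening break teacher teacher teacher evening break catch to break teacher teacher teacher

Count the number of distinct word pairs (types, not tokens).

32 tokens → 31 bigram windows in total.
Repeated bigrams (each contributes count−1 duplicates):
  teacher teacher: 6
  break teacher: 4
  evening break: 2
  teacher evening: 2
  to break: 2
  to teacher: 2
12 duplicate windows → 31 − 12 = 19 distinct.

19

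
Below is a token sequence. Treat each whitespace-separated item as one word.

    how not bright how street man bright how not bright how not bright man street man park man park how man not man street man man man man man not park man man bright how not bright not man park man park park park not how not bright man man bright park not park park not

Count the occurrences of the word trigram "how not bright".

Scanning the 54 overlapping trigram windows for "how not bright":
  position 1–3: how not bright
  position 8–10: how not bright
  position 11–13: how not bright
  position 35–37: how not bright
  position 46–48: how not bright

5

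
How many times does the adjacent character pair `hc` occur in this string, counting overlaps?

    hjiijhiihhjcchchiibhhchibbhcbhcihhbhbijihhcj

Sliding a length-2 window over the 44 characters (43 positions):
  position 14–15: hc
  position 21–22: hc
  position 27–28: hc
  position 30–31: hc
  position 42–43: hc

5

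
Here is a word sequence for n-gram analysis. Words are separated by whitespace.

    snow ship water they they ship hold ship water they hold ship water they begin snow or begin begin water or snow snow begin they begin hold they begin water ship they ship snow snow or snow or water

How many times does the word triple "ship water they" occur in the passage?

3

Scanning the 37 overlapping trigram windows for "ship water they":
  position 2–4: ship water they
  position 8–10: ship water they
  position 12–14: ship water they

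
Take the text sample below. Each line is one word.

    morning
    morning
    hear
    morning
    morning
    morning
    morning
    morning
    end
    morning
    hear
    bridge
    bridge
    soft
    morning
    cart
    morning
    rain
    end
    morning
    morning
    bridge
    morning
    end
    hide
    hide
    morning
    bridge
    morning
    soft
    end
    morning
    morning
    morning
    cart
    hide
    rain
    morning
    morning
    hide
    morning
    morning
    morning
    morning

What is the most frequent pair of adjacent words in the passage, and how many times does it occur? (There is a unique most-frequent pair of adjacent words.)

"morning morning", 12 times

Bigram frequencies (highest first):
  morning morning: 12
  end morning: 3
  morning hear: 2
  morning end: 2
  morning cart: 2
  morning bridge: 2
  … (18 more, each ≤ 2)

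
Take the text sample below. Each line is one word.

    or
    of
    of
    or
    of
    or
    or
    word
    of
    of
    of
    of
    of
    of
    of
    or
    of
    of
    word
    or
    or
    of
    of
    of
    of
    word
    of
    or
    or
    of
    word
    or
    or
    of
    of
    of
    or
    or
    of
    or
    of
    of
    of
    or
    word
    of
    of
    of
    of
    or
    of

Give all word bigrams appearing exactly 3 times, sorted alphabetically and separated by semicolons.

of word; word of

Bigram counts meeting the condition (exactly 3 times):
  of word: 3
  word of: 3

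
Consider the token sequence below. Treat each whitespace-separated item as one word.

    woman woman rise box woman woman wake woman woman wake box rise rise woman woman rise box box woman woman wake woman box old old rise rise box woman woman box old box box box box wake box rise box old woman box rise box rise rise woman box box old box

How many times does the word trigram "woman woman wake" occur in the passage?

3

Scanning the 50 overlapping trigram windows for "woman woman wake":
  position 5–7: woman woman wake
  position 8–10: woman woman wake
  position 19–21: woman woman wake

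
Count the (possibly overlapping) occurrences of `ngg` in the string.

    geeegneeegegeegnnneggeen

Sliding a length-3 window over the 24 characters (22 positions):
  (no match at any position)

0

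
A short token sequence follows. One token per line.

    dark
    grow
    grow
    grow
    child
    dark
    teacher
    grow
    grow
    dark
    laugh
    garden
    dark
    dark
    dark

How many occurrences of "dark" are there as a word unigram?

6

Scanning the 15 tokens for "dark":
  position 1: dark
  position 6: dark
  position 10: dark
  position 13: dark
  position 14: dark
  position 15: dark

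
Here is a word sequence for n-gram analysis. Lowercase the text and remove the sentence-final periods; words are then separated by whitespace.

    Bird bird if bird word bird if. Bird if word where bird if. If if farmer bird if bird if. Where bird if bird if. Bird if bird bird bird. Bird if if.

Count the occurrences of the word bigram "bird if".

10

Scanning the 32 overlapping bigram windows for "bird if":
  position 2–3: bird if
  position 6–7: bird if
  position 8–9: bird if
  position 12–13: bird if
  position 17–18: bird if
  position 19–20: bird if
  position 22–23: bird if
  position 24–25: bird if
  position 26–27: bird if
  position 31–32: bird if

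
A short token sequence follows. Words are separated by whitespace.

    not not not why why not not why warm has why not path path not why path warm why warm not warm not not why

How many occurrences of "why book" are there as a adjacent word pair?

0

Scanning the 24 overlapping bigram windows for "why book":
  (none found)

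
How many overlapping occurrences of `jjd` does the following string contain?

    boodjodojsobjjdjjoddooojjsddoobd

Sliding a length-3 window over the 32 characters (30 positions):
  position 13–15: jjd

1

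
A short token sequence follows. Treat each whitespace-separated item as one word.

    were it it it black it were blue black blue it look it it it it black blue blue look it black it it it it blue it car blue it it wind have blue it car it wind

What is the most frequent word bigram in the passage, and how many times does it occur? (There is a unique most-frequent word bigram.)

Bigram frequencies (highest first):
  it it: 9
  blue it: 4
  it black: 3
  black it: 2
  black blue: 2
  look it: 2
  … (14 more, each ≤ 2)

"it it", 9 times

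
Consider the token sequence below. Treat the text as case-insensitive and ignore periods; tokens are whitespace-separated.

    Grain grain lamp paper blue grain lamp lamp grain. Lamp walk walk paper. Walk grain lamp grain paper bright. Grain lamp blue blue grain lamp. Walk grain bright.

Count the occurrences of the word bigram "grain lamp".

Scanning the 27 overlapping bigram windows for "grain lamp":
  position 2–3: grain lamp
  position 6–7: grain lamp
  position 9–10: grain lamp
  position 15–16: grain lamp
  position 20–21: grain lamp
  position 24–25: grain lamp

6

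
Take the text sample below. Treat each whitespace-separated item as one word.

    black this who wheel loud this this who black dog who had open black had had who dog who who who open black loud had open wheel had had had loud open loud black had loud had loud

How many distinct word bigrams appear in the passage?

26

38 tokens → 37 bigram windows in total.
Repeated bigrams (each contributes count−1 duplicates):
  had had: 3
  had loud: 3
  black had: 2
  dog who: 2
  had open: 2
  loud had: 2
  open black: 2
  this who: 2
  … (1 more repeated)
11 duplicate windows → 37 − 11 = 26 distinct.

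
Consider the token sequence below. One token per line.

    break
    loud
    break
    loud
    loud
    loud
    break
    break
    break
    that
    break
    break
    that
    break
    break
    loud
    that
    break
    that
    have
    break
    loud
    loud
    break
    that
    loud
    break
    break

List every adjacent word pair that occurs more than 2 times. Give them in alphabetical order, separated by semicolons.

Bigram counts meeting the condition (more than 2 times):
  break break: 5
  break loud: 4
  break that: 4
  loud break: 4
  loud loud: 3
  that break: 3

break break; break loud; break that; loud break; loud loud; that break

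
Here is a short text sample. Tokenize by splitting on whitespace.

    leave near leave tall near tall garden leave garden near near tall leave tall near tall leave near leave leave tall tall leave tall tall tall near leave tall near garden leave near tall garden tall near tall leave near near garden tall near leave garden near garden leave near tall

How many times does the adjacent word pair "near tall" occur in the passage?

6

Scanning the 50 overlapping bigram windows for "near tall":
  position 5–6: near tall
  position 11–12: near tall
  position 15–16: near tall
  position 33–34: near tall
  position 37–38: near tall
  position 50–51: near tall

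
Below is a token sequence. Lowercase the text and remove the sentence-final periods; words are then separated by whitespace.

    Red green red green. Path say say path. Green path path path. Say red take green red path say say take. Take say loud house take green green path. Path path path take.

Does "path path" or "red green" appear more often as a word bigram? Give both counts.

"path path" (5 vs 2)

"path path": 5 occurrences
"red green": 2 occurrences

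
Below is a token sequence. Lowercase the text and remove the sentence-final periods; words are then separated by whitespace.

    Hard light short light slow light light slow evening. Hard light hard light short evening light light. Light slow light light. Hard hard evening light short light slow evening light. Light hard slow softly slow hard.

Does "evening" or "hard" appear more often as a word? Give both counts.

"evening": 4 occurrences
"hard": 7 occurrences

"hard" (7 vs 4)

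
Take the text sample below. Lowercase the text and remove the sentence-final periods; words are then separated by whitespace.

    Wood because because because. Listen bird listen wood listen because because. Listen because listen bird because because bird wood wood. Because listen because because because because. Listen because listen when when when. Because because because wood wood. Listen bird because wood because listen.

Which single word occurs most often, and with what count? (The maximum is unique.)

"because", 19 times

Unigram frequencies (highest first):
  because: 19
  listen: 10
  wood: 7
  bird: 4
  when: 3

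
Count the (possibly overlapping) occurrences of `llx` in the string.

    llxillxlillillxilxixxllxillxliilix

Sliding a length-3 window over the 34 characters (32 positions):
  position 1–3: llx
  position 5–7: llx
  position 13–15: llx
  position 22–24: llx
  position 26–28: llx

5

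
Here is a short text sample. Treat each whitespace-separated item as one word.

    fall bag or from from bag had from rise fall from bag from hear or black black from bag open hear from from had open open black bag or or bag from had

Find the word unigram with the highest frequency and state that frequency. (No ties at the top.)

Unigram frequencies (highest first):
  from: 9
  bag: 6
  or: 4
  had: 3
  black: 3
  open: 3
  … (3 more, each ≤ 2)

"from", 9 times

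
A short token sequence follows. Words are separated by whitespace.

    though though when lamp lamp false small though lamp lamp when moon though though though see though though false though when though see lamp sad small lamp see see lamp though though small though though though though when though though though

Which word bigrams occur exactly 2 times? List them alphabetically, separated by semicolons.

lamp lamp; see lamp; small though; though see; when though

Bigram counts meeting the condition (exactly 2 times):
  lamp lamp: 2
  see lamp: 2
  small though: 2
  though see: 2
  when though: 2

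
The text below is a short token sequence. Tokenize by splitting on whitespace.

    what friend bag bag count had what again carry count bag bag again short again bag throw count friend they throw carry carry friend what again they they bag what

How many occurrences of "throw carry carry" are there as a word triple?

1

Scanning the 28 overlapping trigram windows for "throw carry carry":
  position 21–23: throw carry carry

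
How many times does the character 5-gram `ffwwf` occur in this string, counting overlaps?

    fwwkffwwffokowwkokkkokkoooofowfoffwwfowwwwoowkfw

2

Sliding a length-5 window over the 48 characters (44 positions):
  position 5–9: ffwwf
  position 33–37: ffwwf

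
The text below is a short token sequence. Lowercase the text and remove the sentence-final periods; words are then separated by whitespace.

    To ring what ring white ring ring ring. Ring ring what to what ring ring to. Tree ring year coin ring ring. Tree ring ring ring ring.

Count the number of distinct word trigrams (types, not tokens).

27 tokens → 25 trigram windows in total.
Repeated trigrams (each contributes count−1 duplicates):
  ring ring ring: 5
4 duplicate windows → 25 − 4 = 21 distinct.

21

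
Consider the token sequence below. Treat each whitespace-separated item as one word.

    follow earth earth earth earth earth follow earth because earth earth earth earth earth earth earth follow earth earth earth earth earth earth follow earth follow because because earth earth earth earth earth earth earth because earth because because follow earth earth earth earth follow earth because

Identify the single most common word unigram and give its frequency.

"earth", 33 times

Unigram frequencies (highest first):
  earth: 33
  follow: 7
  because: 7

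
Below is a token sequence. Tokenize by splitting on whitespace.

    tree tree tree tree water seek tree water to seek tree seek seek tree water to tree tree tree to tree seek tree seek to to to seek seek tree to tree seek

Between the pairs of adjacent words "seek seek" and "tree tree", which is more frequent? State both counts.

"seek seek": 2 occurrences
"tree tree": 5 occurrences

"tree tree" (5 vs 2)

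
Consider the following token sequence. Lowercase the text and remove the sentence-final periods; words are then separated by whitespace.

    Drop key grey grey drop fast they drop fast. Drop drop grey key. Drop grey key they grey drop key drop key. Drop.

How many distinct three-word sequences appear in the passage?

19

23 tokens → 21 trigram windows in total.
Repeated trigrams (each contributes count−1 duplicates):
  drop grey key: 2
  drop key drop: 2
2 duplicate windows → 21 − 2 = 19 distinct.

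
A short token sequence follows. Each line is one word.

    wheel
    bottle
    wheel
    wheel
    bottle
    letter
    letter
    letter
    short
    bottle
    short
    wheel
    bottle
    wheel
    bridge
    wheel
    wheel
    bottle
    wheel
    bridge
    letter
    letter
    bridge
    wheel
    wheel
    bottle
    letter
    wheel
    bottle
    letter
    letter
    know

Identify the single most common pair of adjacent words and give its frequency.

Bigram frequencies (highest first):
  wheel bottle: 6
  letter letter: 4
  bottle wheel: 3
  wheel wheel: 3
  bottle letter: 3
  wheel bridge: 2
  … (9 more, each ≤ 2)

"wheel bottle", 6 times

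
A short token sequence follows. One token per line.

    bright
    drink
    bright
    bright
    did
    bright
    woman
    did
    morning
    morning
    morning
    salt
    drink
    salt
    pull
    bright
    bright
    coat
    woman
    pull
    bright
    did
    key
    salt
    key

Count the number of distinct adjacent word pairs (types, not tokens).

25 tokens → 24 bigram windows in total.
Repeated bigrams (each contributes count−1 duplicates):
  bright bright: 2
  bright did: 2
  morning morning: 2
  pull bright: 2
4 duplicate windows → 24 − 4 = 20 distinct.

20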